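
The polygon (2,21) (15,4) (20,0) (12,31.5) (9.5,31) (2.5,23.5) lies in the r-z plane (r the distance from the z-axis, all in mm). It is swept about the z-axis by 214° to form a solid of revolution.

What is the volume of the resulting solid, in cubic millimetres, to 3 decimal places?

Profile (r,z), 6 vertices: (2,21) (15,4) (20,0) (12,31.5) (9.5,31) (2.5,23.5)
edge 0: (2,21)→(15,4)  cross = 2·4 − 15·21 = -307.0000; (r_i+r_j)·cross = 17·-307.0000 = -5219.0000
edge 1: (15,4)→(20,0)  cross = 15·0 − 20·4 = -80.0000; (r_i+r_j)·cross = 35·-80.0000 = -2800.0000
edge 2: (20,0)→(12,31.5)  cross = 20·31.5 − 12·0 = 630.0000; (r_i+r_j)·cross = 32·630.0000 = 20160.0000
edge 3: (12,31.5)→(9.5,31)  cross = 12·31 − 9.5·31.5 = 72.7500; (r_i+r_j)·cross = 21.5·72.7500 = 1564.1250
edge 4: (9.5,31)→(2.5,23.5)  cross = 9.5·23.5 − 2.5·31 = 145.7500; (r_i+r_j)·cross = 12·145.7500 = 1749.0000
edge 5: (2.5,23.5)→(2,21)  cross = 2.5·21 − 2·23.5 = 5.5000; (r_i+r_j)·cross = 4.5·5.5000 = 24.7500
Σcross = 467.0000 → A = |Σcross|/2 = 233.5000 mm²
Σ(r_i+r_j)·cross = 15478.8750 → first moment M = |Σ|/6 = 2579.8125
R_c = M/A = 2579.8125/233.5000 = 11.0484 mm
θ = 214° = 3.735005 rad
V = θ·R_c·A = 3.735005·11.0484·233.5000 = 9635.612 mm³

Volume = 9635.612 mm³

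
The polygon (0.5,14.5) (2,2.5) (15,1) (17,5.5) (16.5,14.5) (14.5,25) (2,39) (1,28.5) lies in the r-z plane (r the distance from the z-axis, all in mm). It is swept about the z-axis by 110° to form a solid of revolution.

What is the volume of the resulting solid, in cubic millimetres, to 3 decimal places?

Profile (r,z), 8 vertices: (0.5,14.5) (2,2.5) (15,1) (17,5.5) (16.5,14.5) (14.5,25) (2,39) (1,28.5)
edge 0: (0.5,14.5)→(2,2.5)  cross = 0.5·2.5 − 2·14.5 = -27.7500; (r_i+r_j)·cross = 2.5·-27.7500 = -69.3750
edge 1: (2,2.5)→(15,1)  cross = 2·1 − 15·2.5 = -35.5000; (r_i+r_j)·cross = 17·-35.5000 = -603.5000
edge 2: (15,1)→(17,5.5)  cross = 15·5.5 − 17·1 = 65.5000; (r_i+r_j)·cross = 32·65.5000 = 2096.0000
edge 3: (17,5.5)→(16.5,14.5)  cross = 17·14.5 − 16.5·5.5 = 155.7500; (r_i+r_j)·cross = 33.5·155.7500 = 5217.6250
edge 4: (16.5,14.5)→(14.5,25)  cross = 16.5·25 − 14.5·14.5 = 202.2500; (r_i+r_j)·cross = 31·202.2500 = 6269.7500
edge 5: (14.5,25)→(2,39)  cross = 14.5·39 − 2·25 = 515.5000; (r_i+r_j)·cross = 16.5·515.5000 = 8505.7500
edge 6: (2,39)→(1,28.5)  cross = 2·28.5 − 1·39 = 18.0000; (r_i+r_j)·cross = 3·18.0000 = 54.0000
edge 7: (1,28.5)→(0.5,14.5)  cross = 1·14.5 − 0.5·28.5 = 0.2500; (r_i+r_j)·cross = 1.5·0.2500 = 0.3750
Σcross = 894.0000 → A = |Σcross|/2 = 447.0000 mm²
Σ(r_i+r_j)·cross = 21470.6250 → first moment M = |Σ|/6 = 3578.4375
R_c = M/A = 3578.4375/447.0000 = 8.0055 mm
θ = 110° = 1.919862 rad
V = θ·R_c·A = 1.919862·8.0055·447.0000 = 6870.107 mm³

Volume = 6870.107 mm³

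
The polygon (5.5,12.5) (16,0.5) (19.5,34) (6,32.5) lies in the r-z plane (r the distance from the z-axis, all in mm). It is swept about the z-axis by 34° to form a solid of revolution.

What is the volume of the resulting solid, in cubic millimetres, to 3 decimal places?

Volume = 2422.159 mm³

Profile (r,z), 4 vertices: (5.5,12.5) (16,0.5) (19.5,34) (6,32.5)
edge 0: (5.5,12.5)→(16,0.5)  cross = 5.5·0.5 − 16·12.5 = -197.2500; (r_i+r_j)·cross = 21.5·-197.2500 = -4240.8750
edge 1: (16,0.5)→(19.5,34)  cross = 16·34 − 19.5·0.5 = 534.2500; (r_i+r_j)·cross = 35.5·534.2500 = 18965.8750
edge 2: (19.5,34)→(6,32.5)  cross = 19.5·32.5 − 6·34 = 429.7500; (r_i+r_j)·cross = 25.5·429.7500 = 10958.6250
edge 3: (6,32.5)→(5.5,12.5)  cross = 6·12.5 − 5.5·32.5 = -103.7500; (r_i+r_j)·cross = 11.5·-103.7500 = -1193.1250
Σcross = 663.0000 → A = |Σcross|/2 = 331.5000 mm²
Σ(r_i+r_j)·cross = 24490.5000 → first moment M = |Σ|/6 = 4081.7500
R_c = M/A = 4081.7500/331.5000 = 12.3130 mm
θ = 34° = 0.593412 rad
V = θ·R_c·A = 0.593412·12.3130·331.5000 = 2422.159 mm³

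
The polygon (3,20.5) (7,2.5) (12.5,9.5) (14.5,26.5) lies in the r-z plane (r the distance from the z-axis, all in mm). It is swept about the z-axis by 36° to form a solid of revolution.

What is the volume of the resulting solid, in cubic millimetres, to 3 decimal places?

Profile (r,z), 4 vertices: (3,20.5) (7,2.5) (12.5,9.5) (14.5,26.5)
edge 0: (3,20.5)→(7,2.5)  cross = 3·2.5 − 7·20.5 = -136.0000; (r_i+r_j)·cross = 10·-136.0000 = -1360.0000
edge 1: (7,2.5)→(12.5,9.5)  cross = 7·9.5 − 12.5·2.5 = 35.2500; (r_i+r_j)·cross = 19.5·35.2500 = 687.3750
edge 2: (12.5,9.5)→(14.5,26.5)  cross = 12.5·26.5 − 14.5·9.5 = 193.5000; (r_i+r_j)·cross = 27·193.5000 = 5224.5000
edge 3: (14.5,26.5)→(3,20.5)  cross = 14.5·20.5 − 3·26.5 = 217.7500; (r_i+r_j)·cross = 17.5·217.7500 = 3810.6250
Σcross = 310.5000 → A = |Σcross|/2 = 155.2500 mm²
Σ(r_i+r_j)·cross = 8362.5000 → first moment M = |Σ|/6 = 1393.7500
R_c = M/A = 1393.7500/155.2500 = 8.9775 mm
θ = 36° = 0.628319 rad
V = θ·R_c·A = 0.628319·8.9775·155.2500 = 875.719 mm³

Volume = 875.719 mm³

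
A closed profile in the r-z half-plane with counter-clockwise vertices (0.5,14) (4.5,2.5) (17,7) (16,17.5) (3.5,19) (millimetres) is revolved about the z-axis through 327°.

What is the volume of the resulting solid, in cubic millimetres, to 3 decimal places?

Profile (r,z), 5 vertices: (0.5,14) (4.5,2.5) (17,7) (16,17.5) (3.5,19)
edge 0: (0.5,14)→(4.5,2.5)  cross = 0.5·2.5 − 4.5·14 = -61.7500; (r_i+r_j)·cross = 5·-61.7500 = -308.7500
edge 1: (4.5,2.5)→(17,7)  cross = 4.5·7 − 17·2.5 = -11.0000; (r_i+r_j)·cross = 21.5·-11.0000 = -236.5000
edge 2: (17,7)→(16,17.5)  cross = 17·17.5 − 16·7 = 185.5000; (r_i+r_j)·cross = 33·185.5000 = 6121.5000
edge 3: (16,17.5)→(3.5,19)  cross = 16·19 − 3.5·17.5 = 242.7500; (r_i+r_j)·cross = 19.5·242.7500 = 4733.6250
edge 4: (3.5,19)→(0.5,14)  cross = 3.5·14 − 0.5·19 = 39.5000; (r_i+r_j)·cross = 4·39.5000 = 158.0000
Σcross = 395.0000 → A = |Σcross|/2 = 197.5000 mm²
Σ(r_i+r_j)·cross = 10467.8750 → first moment M = |Σ|/6 = 1744.6458
R_c = M/A = 1744.6458/197.5000 = 8.8336 mm
θ = 327° = 5.707227 rad
V = θ·R_c·A = 5.707227·8.8336·197.5000 = 9957.089 mm³

Volume = 9957.089 mm³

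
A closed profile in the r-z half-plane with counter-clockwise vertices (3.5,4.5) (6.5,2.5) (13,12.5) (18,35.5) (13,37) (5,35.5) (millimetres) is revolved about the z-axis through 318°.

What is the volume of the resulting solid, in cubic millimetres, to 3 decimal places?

Volume = 17139.548 mm³

Profile (r,z), 6 vertices: (3.5,4.5) (6.5,2.5) (13,12.5) (18,35.5) (13,37) (5,35.5)
edge 0: (3.5,4.5)→(6.5,2.5)  cross = 3.5·2.5 − 6.5·4.5 = -20.5000; (r_i+r_j)·cross = 10·-20.5000 = -205.0000
edge 1: (6.5,2.5)→(13,12.5)  cross = 6.5·12.5 − 13·2.5 = 48.7500; (r_i+r_j)·cross = 19.5·48.7500 = 950.6250
edge 2: (13,12.5)→(18,35.5)  cross = 13·35.5 − 18·12.5 = 236.5000; (r_i+r_j)·cross = 31·236.5000 = 7331.5000
edge 3: (18,35.5)→(13,37)  cross = 18·37 − 13·35.5 = 204.5000; (r_i+r_j)·cross = 31·204.5000 = 6339.5000
edge 4: (13,37)→(5,35.5)  cross = 13·35.5 − 5·37 = 276.5000; (r_i+r_j)·cross = 18·276.5000 = 4977.0000
edge 5: (5,35.5)→(3.5,4.5)  cross = 5·4.5 − 3.5·35.5 = -101.7500; (r_i+r_j)·cross = 8.5·-101.7500 = -864.8750
Σcross = 644.0000 → A = |Σcross|/2 = 322.0000 mm²
Σ(r_i+r_j)·cross = 18528.7500 → first moment M = |Σ|/6 = 3088.1250
R_c = M/A = 3088.1250/322.0000 = 9.5905 mm
θ = 318° = 5.550147 rad
V = θ·R_c·A = 5.550147·9.5905·322.0000 = 17139.548 mm³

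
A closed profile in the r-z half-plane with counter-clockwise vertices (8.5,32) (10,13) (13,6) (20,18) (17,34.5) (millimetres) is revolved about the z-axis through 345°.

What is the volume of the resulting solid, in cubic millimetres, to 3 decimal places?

Profile (r,z), 5 vertices: (8.5,32) (10,13) (13,6) (20,18) (17,34.5)
edge 0: (8.5,32)→(10,13)  cross = 8.5·13 − 10·32 = -209.5000; (r_i+r_j)·cross = 18.5·-209.5000 = -3875.7500
edge 1: (10,13)→(13,6)  cross = 10·6 − 13·13 = -109.0000; (r_i+r_j)·cross = 23·-109.0000 = -2507.0000
edge 2: (13,6)→(20,18)  cross = 13·18 − 20·6 = 114.0000; (r_i+r_j)·cross = 33·114.0000 = 3762.0000
edge 3: (20,18)→(17,34.5)  cross = 20·34.5 − 17·18 = 384.0000; (r_i+r_j)·cross = 37·384.0000 = 14208.0000
edge 4: (17,34.5)→(8.5,32)  cross = 17·32 − 8.5·34.5 = 250.7500; (r_i+r_j)·cross = 25.5·250.7500 = 6394.1250
Σcross = 430.2500 → A = |Σcross|/2 = 215.1250 mm²
Σ(r_i+r_j)·cross = 17981.3750 → first moment M = |Σ|/6 = 2996.8958
R_c = M/A = 2996.8958/215.1250 = 13.9310 mm
θ = 345° = 6.021386 rad
V = θ·R_c·A = 6.021386·13.9310·215.1250 = 18045.466 mm³

Volume = 18045.466 mm³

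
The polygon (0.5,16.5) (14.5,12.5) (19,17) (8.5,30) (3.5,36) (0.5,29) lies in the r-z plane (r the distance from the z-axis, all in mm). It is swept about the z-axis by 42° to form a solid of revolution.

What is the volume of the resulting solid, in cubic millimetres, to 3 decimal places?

Profile (r,z), 6 vertices: (0.5,16.5) (14.5,12.5) (19,17) (8.5,30) (3.5,36) (0.5,29)
edge 0: (0.5,16.5)→(14.5,12.5)  cross = 0.5·12.5 − 14.5·16.5 = -233.0000; (r_i+r_j)·cross = 15·-233.0000 = -3495.0000
edge 1: (14.5,12.5)→(19,17)  cross = 14.5·17 − 19·12.5 = 9.0000; (r_i+r_j)·cross = 33.5·9.0000 = 301.5000
edge 2: (19,17)→(8.5,30)  cross = 19·30 − 8.5·17 = 425.5000; (r_i+r_j)·cross = 27.5·425.5000 = 11701.2500
edge 3: (8.5,30)→(3.5,36)  cross = 8.5·36 − 3.5·30 = 201.0000; (r_i+r_j)·cross = 12·201.0000 = 2412.0000
edge 4: (3.5,36)→(0.5,29)  cross = 3.5·29 − 0.5·36 = 83.5000; (r_i+r_j)·cross = 4·83.5000 = 334.0000
edge 5: (0.5,29)→(0.5,16.5)  cross = 0.5·16.5 − 0.5·29 = -6.2500; (r_i+r_j)·cross = 1·-6.2500 = -6.2500
Σcross = 479.7500 → A = |Σcross|/2 = 239.8750 mm²
Σ(r_i+r_j)·cross = 11247.5000 → first moment M = |Σ|/6 = 1874.5833
R_c = M/A = 1874.5833/239.8750 = 7.8148 mm
θ = 42° = 0.733038 rad
V = θ·R_c·A = 0.733038·7.8148·239.8750 = 1374.141 mm³

Volume = 1374.141 mm³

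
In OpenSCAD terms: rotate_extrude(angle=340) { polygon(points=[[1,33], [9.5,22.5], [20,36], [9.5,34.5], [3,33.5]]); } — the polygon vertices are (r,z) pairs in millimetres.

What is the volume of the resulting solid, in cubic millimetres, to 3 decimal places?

Profile (r,z), 5 vertices: (1,33) (9.5,22.5) (20,36) (9.5,34.5) (3,33.5)
edge 0: (1,33)→(9.5,22.5)  cross = 1·22.5 − 9.5·33 = -291.0000; (r_i+r_j)·cross = 10.5·-291.0000 = -3055.5000
edge 1: (9.5,22.5)→(20,36)  cross = 9.5·36 − 20·22.5 = -108.0000; (r_i+r_j)·cross = 29.5·-108.0000 = -3186.0000
edge 2: (20,36)→(9.5,34.5)  cross = 20·34.5 − 9.5·36 = 348.0000; (r_i+r_j)·cross = 29.5·348.0000 = 10266.0000
edge 3: (9.5,34.5)→(3,33.5)  cross = 9.5·33.5 − 3·34.5 = 214.7500; (r_i+r_j)·cross = 12.5·214.7500 = 2684.3750
edge 4: (3,33.5)→(1,33)  cross = 3·33 − 1·33.5 = 65.5000; (r_i+r_j)·cross = 4·65.5000 = 262.0000
Σcross = 229.2500 → A = |Σcross|/2 = 114.6250 mm²
Σ(r_i+r_j)·cross = 6970.8750 → first moment M = |Σ|/6 = 1161.8125
R_c = M/A = 1161.8125/114.6250 = 10.1358 mm
θ = 340° = 5.934119 rad
V = θ·R_c·A = 5.934119·10.1358·114.6250 = 6894.334 mm³

Volume = 6894.334 mm³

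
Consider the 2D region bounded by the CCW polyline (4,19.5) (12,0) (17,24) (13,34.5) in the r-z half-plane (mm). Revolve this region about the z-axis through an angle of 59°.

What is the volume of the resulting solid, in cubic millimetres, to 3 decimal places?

Profile (r,z), 4 vertices: (4,19.5) (12,0) (17,24) (13,34.5)
edge 0: (4,19.5)→(12,0)  cross = 4·0 − 12·19.5 = -234.0000; (r_i+r_j)·cross = 16·-234.0000 = -3744.0000
edge 1: (12,0)→(17,24)  cross = 12·24 − 17·0 = 288.0000; (r_i+r_j)·cross = 29·288.0000 = 8352.0000
edge 2: (17,24)→(13,34.5)  cross = 17·34.5 − 13·24 = 274.5000; (r_i+r_j)·cross = 30·274.5000 = 8235.0000
edge 3: (13,34.5)→(4,19.5)  cross = 13·19.5 − 4·34.5 = 115.5000; (r_i+r_j)·cross = 17·115.5000 = 1963.5000
Σcross = 444.0000 → A = |Σcross|/2 = 222.0000 mm²
Σ(r_i+r_j)·cross = 14806.5000 → first moment M = |Σ|/6 = 2467.7500
R_c = M/A = 2467.7500/222.0000 = 11.1160 mm
θ = 59° = 1.029744 rad
V = θ·R_c·A = 1.029744·11.1160·222.0000 = 2541.151 mm³

Volume = 2541.151 mm³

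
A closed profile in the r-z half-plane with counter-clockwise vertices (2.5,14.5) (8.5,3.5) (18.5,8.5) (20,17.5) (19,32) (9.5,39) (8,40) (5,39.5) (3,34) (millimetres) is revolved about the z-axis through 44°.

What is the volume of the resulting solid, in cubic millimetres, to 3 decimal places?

Volume = 4120.168 mm³

Profile (r,z), 9 vertices: (2.5,14.5) (8.5,3.5) (18.5,8.5) (20,17.5) (19,32) (9.5,39) (8,40) (5,39.5) (3,34)
edge 0: (2.5,14.5)→(8.5,3.5)  cross = 2.5·3.5 − 8.5·14.5 = -114.5000; (r_i+r_j)·cross = 11·-114.5000 = -1259.5000
edge 1: (8.5,3.5)→(18.5,8.5)  cross = 8.5·8.5 − 18.5·3.5 = 7.5000; (r_i+r_j)·cross = 27·7.5000 = 202.5000
edge 2: (18.5,8.5)→(20,17.5)  cross = 18.5·17.5 − 20·8.5 = 153.7500; (r_i+r_j)·cross = 38.5·153.7500 = 5919.3750
edge 3: (20,17.5)→(19,32)  cross = 20·32 − 19·17.5 = 307.5000; (r_i+r_j)·cross = 39·307.5000 = 11992.5000
edge 4: (19,32)→(9.5,39)  cross = 19·39 − 9.5·32 = 437.0000; (r_i+r_j)·cross = 28.5·437.0000 = 12454.5000
edge 5: (9.5,39)→(8,40)  cross = 9.5·40 − 8·39 = 68.0000; (r_i+r_j)·cross = 17.5·68.0000 = 1190.0000
edge 6: (8,40)→(5,39.5)  cross = 8·39.5 − 5·40 = 116.0000; (r_i+r_j)·cross = 13·116.0000 = 1508.0000
edge 7: (5,39.5)→(3,34)  cross = 5·34 − 3·39.5 = 51.5000; (r_i+r_j)·cross = 8·51.5000 = 412.0000
edge 8: (3,34)→(2.5,14.5)  cross = 3·14.5 − 2.5·34 = -41.5000; (r_i+r_j)·cross = 5.5·-41.5000 = -228.2500
Σcross = 985.2500 → A = |Σcross|/2 = 492.6250 mm²
Σ(r_i+r_j)·cross = 32191.1250 → first moment M = |Σ|/6 = 5365.1875
R_c = M/A = 5365.1875/492.6250 = 10.8910 mm
θ = 44° = 0.767945 rad
V = θ·R_c·A = 0.767945·10.8910·492.6250 = 4120.168 mm³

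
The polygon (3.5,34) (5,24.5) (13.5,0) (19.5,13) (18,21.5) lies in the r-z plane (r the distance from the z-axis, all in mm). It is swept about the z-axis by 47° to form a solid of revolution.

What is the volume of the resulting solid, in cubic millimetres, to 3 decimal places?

Profile (r,z), 5 vertices: (3.5,34) (5,24.5) (13.5,0) (19.5,13) (18,21.5)
edge 0: (3.5,34)→(5,24.5)  cross = 3.5·24.5 − 5·34 = -84.2500; (r_i+r_j)·cross = 8.5·-84.2500 = -716.1250
edge 1: (5,24.5)→(13.5,0)  cross = 5·0 − 13.5·24.5 = -330.7500; (r_i+r_j)·cross = 18.5·-330.7500 = -6118.8750
edge 2: (13.5,0)→(19.5,13)  cross = 13.5·13 − 19.5·0 = 175.5000; (r_i+r_j)·cross = 33·175.5000 = 5791.5000
edge 3: (19.5,13)→(18,21.5)  cross = 19.5·21.5 − 18·13 = 185.2500; (r_i+r_j)·cross = 37.5·185.2500 = 6946.8750
edge 4: (18,21.5)→(3.5,34)  cross = 18·34 − 3.5·21.5 = 536.7500; (r_i+r_j)·cross = 21.5·536.7500 = 11540.1250
Σcross = 482.5000 → A = |Σcross|/2 = 241.2500 mm²
Σ(r_i+r_j)·cross = 17443.5000 → first moment M = |Σ|/6 = 2907.2500
R_c = M/A = 2907.2500/241.2500 = 12.0508 mm
θ = 47° = 0.820305 rad
V = θ·R_c·A = 0.820305·12.0508·241.2500 = 2384.831 mm³

Volume = 2384.831 mm³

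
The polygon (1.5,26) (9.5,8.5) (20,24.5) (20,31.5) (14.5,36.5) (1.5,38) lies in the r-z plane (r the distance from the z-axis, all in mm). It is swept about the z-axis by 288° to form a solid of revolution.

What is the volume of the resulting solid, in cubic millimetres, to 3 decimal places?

Profile (r,z), 6 vertices: (1.5,26) (9.5,8.5) (20,24.5) (20,31.5) (14.5,36.5) (1.5,38)
edge 0: (1.5,26)→(9.5,8.5)  cross = 1.5·8.5 − 9.5·26 = -234.2500; (r_i+r_j)·cross = 11·-234.2500 = -2576.7500
edge 1: (9.5,8.5)→(20,24.5)  cross = 9.5·24.5 − 20·8.5 = 62.7500; (r_i+r_j)·cross = 29.5·62.7500 = 1851.1250
edge 2: (20,24.5)→(20,31.5)  cross = 20·31.5 − 20·24.5 = 140.0000; (r_i+r_j)·cross = 40·140.0000 = 5600.0000
edge 3: (20,31.5)→(14.5,36.5)  cross = 20·36.5 − 14.5·31.5 = 273.2500; (r_i+r_j)·cross = 34.5·273.2500 = 9427.1250
edge 4: (14.5,36.5)→(1.5,38)  cross = 14.5·38 − 1.5·36.5 = 496.2500; (r_i+r_j)·cross = 16·496.2500 = 7940.0000
edge 5: (1.5,38)→(1.5,26)  cross = 1.5·26 − 1.5·38 = -18.0000; (r_i+r_j)·cross = 3·-18.0000 = -54.0000
Σcross = 720.0000 → A = |Σcross|/2 = 360.0000 mm²
Σ(r_i+r_j)·cross = 22187.5000 → first moment M = |Σ|/6 = 3697.9167
R_c = M/A = 3697.9167/360.0000 = 10.2720 mm
θ = 288° = 5.026548 rad
V = θ·R_c·A = 5.026548·10.2720·360.0000 = 18587.757 mm³

Volume = 18587.757 mm³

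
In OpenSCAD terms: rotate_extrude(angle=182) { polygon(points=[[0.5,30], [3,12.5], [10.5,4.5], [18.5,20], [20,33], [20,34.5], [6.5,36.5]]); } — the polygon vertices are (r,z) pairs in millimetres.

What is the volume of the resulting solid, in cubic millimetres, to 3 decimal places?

Volume = 13625.527 mm³

Profile (r,z), 7 vertices: (0.5,30) (3,12.5) (10.5,4.5) (18.5,20) (20,33) (20,34.5) (6.5,36.5)
edge 0: (0.5,30)→(3,12.5)  cross = 0.5·12.5 − 3·30 = -83.7500; (r_i+r_j)·cross = 3.5·-83.7500 = -293.1250
edge 1: (3,12.5)→(10.5,4.5)  cross = 3·4.5 − 10.5·12.5 = -117.7500; (r_i+r_j)·cross = 13.5·-117.7500 = -1589.6250
edge 2: (10.5,4.5)→(18.5,20)  cross = 10.5·20 − 18.5·4.5 = 126.7500; (r_i+r_j)·cross = 29·126.7500 = 3675.7500
edge 3: (18.5,20)→(20,33)  cross = 18.5·33 − 20·20 = 210.5000; (r_i+r_j)·cross = 38.5·210.5000 = 8104.2500
edge 4: (20,33)→(20,34.5)  cross = 20·34.5 − 20·33 = 30.0000; (r_i+r_j)·cross = 40·30.0000 = 1200.0000
edge 5: (20,34.5)→(6.5,36.5)  cross = 20·36.5 − 6.5·34.5 = 505.7500; (r_i+r_j)·cross = 26.5·505.7500 = 13402.3750
edge 6: (6.5,36.5)→(0.5,30)  cross = 6.5·30 − 0.5·36.5 = 176.7500; (r_i+r_j)·cross = 7·176.7500 = 1237.2500
Σcross = 848.2500 → A = |Σcross|/2 = 424.1250 mm²
Σ(r_i+r_j)·cross = 25736.8750 → first moment M = |Σ|/6 = 4289.4792
R_c = M/A = 4289.4792/424.1250 = 10.1137 mm
θ = 182° = 3.176499 rad
V = θ·R_c·A = 3.176499·10.1137·424.1250 = 13625.527 mm³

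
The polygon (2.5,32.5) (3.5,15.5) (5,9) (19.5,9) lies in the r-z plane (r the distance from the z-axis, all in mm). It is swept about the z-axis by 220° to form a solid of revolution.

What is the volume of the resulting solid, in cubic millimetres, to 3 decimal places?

Volume = 6021.488 mm³

Profile (r,z), 4 vertices: (2.5,32.5) (3.5,15.5) (5,9) (19.5,9)
edge 0: (2.5,32.5)→(3.5,15.5)  cross = 2.5·15.5 − 3.5·32.5 = -75.0000; (r_i+r_j)·cross = 6·-75.0000 = -450.0000
edge 1: (3.5,15.5)→(5,9)  cross = 3.5·9 − 5·15.5 = -46.0000; (r_i+r_j)·cross = 8.5·-46.0000 = -391.0000
edge 2: (5,9)→(19.5,9)  cross = 5·9 − 19.5·9 = -130.5000; (r_i+r_j)·cross = 24.5·-130.5000 = -3197.2500
edge 3: (19.5,9)→(2.5,32.5)  cross = 19.5·32.5 − 2.5·9 = 611.2500; (r_i+r_j)·cross = 22·611.2500 = 13447.5000
Σcross = 359.7500 → A = |Σcross|/2 = 179.8750 mm²
Σ(r_i+r_j)·cross = 9409.2500 → first moment M = |Σ|/6 = 1568.2083
R_c = M/A = 1568.2083/179.8750 = 8.7183 mm
θ = 220° = 3.839724 rad
V = θ·R_c·A = 3.839724·8.7183·179.8750 = 6021.488 mm³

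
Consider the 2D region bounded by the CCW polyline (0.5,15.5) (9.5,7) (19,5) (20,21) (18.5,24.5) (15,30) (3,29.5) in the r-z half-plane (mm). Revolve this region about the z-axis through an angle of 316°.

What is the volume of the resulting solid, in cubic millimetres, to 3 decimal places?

Profile (r,z), 7 vertices: (0.5,15.5) (9.5,7) (19,5) (20,21) (18.5,24.5) (15,30) (3,29.5)
edge 0: (0.5,15.5)→(9.5,7)  cross = 0.5·7 − 9.5·15.5 = -143.7500; (r_i+r_j)·cross = 10·-143.7500 = -1437.5000
edge 1: (9.5,7)→(19,5)  cross = 9.5·5 − 19·7 = -85.5000; (r_i+r_j)·cross = 28.5·-85.5000 = -2436.7500
edge 2: (19,5)→(20,21)  cross = 19·21 − 20·5 = 299.0000; (r_i+r_j)·cross = 39·299.0000 = 11661.0000
edge 3: (20,21)→(18.5,24.5)  cross = 20·24.5 − 18.5·21 = 101.5000; (r_i+r_j)·cross = 38.5·101.5000 = 3907.7500
edge 4: (18.5,24.5)→(15,30)  cross = 18.5·30 − 15·24.5 = 187.5000; (r_i+r_j)·cross = 33.5·187.5000 = 6281.2500
edge 5: (15,30)→(3,29.5)  cross = 15·29.5 − 3·30 = 352.5000; (r_i+r_j)·cross = 18·352.5000 = 6345.0000
edge 6: (3,29.5)→(0.5,15.5)  cross = 3·15.5 − 0.5·29.5 = 31.7500; (r_i+r_j)·cross = 3.5·31.7500 = 111.1250
Σcross = 743.0000 → A = |Σcross|/2 = 371.5000 mm²
Σ(r_i+r_j)·cross = 24431.8750 → first moment M = |Σ|/6 = 4071.9792
R_c = M/A = 4071.9792/371.5000 = 10.9609 mm
θ = 316° = 5.515240 rad
V = θ·R_c·A = 5.515240·10.9609·371.5000 = 22457.944 mm³

Volume = 22457.944 mm³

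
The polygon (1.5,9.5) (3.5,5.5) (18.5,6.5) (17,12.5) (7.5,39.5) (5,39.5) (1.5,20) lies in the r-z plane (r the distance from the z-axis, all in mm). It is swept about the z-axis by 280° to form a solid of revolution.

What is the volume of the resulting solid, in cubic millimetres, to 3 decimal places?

Volume = 14685.608 mm³

Profile (r,z), 7 vertices: (1.5,9.5) (3.5,5.5) (18.5,6.5) (17,12.5) (7.5,39.5) (5,39.5) (1.5,20)
edge 0: (1.5,9.5)→(3.5,5.5)  cross = 1.5·5.5 − 3.5·9.5 = -25.0000; (r_i+r_j)·cross = 5·-25.0000 = -125.0000
edge 1: (3.5,5.5)→(18.5,6.5)  cross = 3.5·6.5 − 18.5·5.5 = -79.0000; (r_i+r_j)·cross = 22·-79.0000 = -1738.0000
edge 2: (18.5,6.5)→(17,12.5)  cross = 18.5·12.5 − 17·6.5 = 120.7500; (r_i+r_j)·cross = 35.5·120.7500 = 4286.6250
edge 3: (17,12.5)→(7.5,39.5)  cross = 17·39.5 − 7.5·12.5 = 577.7500; (r_i+r_j)·cross = 24.5·577.7500 = 14154.8750
edge 4: (7.5,39.5)→(5,39.5)  cross = 7.5·39.5 − 5·39.5 = 98.7500; (r_i+r_j)·cross = 12.5·98.7500 = 1234.3750
edge 5: (5,39.5)→(1.5,20)  cross = 5·20 − 1.5·39.5 = 40.7500; (r_i+r_j)·cross = 6.5·40.7500 = 264.8750
edge 6: (1.5,20)→(1.5,9.5)  cross = 1.5·9.5 − 1.5·20 = -15.7500; (r_i+r_j)·cross = 3·-15.7500 = -47.2500
Σcross = 718.2500 → A = |Σcross|/2 = 359.1250 mm²
Σ(r_i+r_j)·cross = 18030.5000 → first moment M = |Σ|/6 = 3005.0833
R_c = M/A = 3005.0833/359.1250 = 8.3678 mm
θ = 280° = 4.886922 rad
V = θ·R_c·A = 4.886922·8.3678·359.1250 = 14685.608 mm³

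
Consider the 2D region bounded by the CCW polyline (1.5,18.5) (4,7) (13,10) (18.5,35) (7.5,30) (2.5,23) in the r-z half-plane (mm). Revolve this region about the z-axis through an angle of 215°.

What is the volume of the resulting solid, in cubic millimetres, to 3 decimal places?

Profile (r,z), 6 vertices: (1.5,18.5) (4,7) (13,10) (18.5,35) (7.5,30) (2.5,23)
edge 0: (1.5,18.5)→(4,7)  cross = 1.5·7 − 4·18.5 = -63.5000; (r_i+r_j)·cross = 5.5·-63.5000 = -349.2500
edge 1: (4,7)→(13,10)  cross = 4·10 − 13·7 = -51.0000; (r_i+r_j)·cross = 17·-51.0000 = -867.0000
edge 2: (13,10)→(18.5,35)  cross = 13·35 − 18.5·10 = 270.0000; (r_i+r_j)·cross = 31.5·270.0000 = 8505.0000
edge 3: (18.5,35)→(7.5,30)  cross = 18.5·30 − 7.5·35 = 292.5000; (r_i+r_j)·cross = 26·292.5000 = 7605.0000
edge 4: (7.5,30)→(2.5,23)  cross = 7.5·23 − 2.5·30 = 97.5000; (r_i+r_j)·cross = 10·97.5000 = 975.0000
edge 5: (2.5,23)→(1.5,18.5)  cross = 2.5·18.5 − 1.5·23 = 11.7500; (r_i+r_j)·cross = 4·11.7500 = 47.0000
Σcross = 557.2500 → A = |Σcross|/2 = 278.6250 mm²
Σ(r_i+r_j)·cross = 15915.7500 → first moment M = |Σ|/6 = 2652.6250
R_c = M/A = 2652.6250/278.6250 = 9.5204 mm
θ = 215° = 3.752458 rad
V = θ·R_c·A = 3.752458·9.5204·278.6250 = 9953.864 mm³

Volume = 9953.864 mm³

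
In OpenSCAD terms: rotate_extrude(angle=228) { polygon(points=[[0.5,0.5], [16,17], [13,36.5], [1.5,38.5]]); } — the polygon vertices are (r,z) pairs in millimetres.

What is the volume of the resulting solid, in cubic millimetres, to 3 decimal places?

Profile (r,z), 4 vertices: (0.5,0.5) (16,17) (13,36.5) (1.5,38.5)
edge 0: (0.5,0.5)→(16,17)  cross = 0.5·17 − 16·0.5 = 0.5000; (r_i+r_j)·cross = 16.5·0.5000 = 8.2500
edge 1: (16,17)→(13,36.5)  cross = 16·36.5 − 13·17 = 363.0000; (r_i+r_j)·cross = 29·363.0000 = 10527.0000
edge 2: (13,36.5)→(1.5,38.5)  cross = 13·38.5 − 1.5·36.5 = 445.7500; (r_i+r_j)·cross = 14.5·445.7500 = 6463.3750
edge 3: (1.5,38.5)→(0.5,0.5)  cross = 1.5·0.5 − 0.5·38.5 = -18.5000; (r_i+r_j)·cross = 2·-18.5000 = -37.0000
Σcross = 790.7500 → A = |Σcross|/2 = 395.3750 mm²
Σ(r_i+r_j)·cross = 16961.6250 → first moment M = |Σ|/6 = 2826.9375
R_c = M/A = 2826.9375/395.3750 = 7.1500 mm
θ = 228° = 3.979351 rad
V = θ·R_c·A = 3.979351·7.1500·395.3750 = 11249.376 mm³

Volume = 11249.376 mm³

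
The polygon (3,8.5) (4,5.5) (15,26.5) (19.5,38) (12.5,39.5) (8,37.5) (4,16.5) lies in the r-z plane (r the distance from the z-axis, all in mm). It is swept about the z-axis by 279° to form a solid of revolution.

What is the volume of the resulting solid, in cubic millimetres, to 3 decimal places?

Volume = 11699.710 mm³

Profile (r,z), 7 vertices: (3,8.5) (4,5.5) (15,26.5) (19.5,38) (12.5,39.5) (8,37.5) (4,16.5)
edge 0: (3,8.5)→(4,5.5)  cross = 3·5.5 − 4·8.5 = -17.5000; (r_i+r_j)·cross = 7·-17.5000 = -122.5000
edge 1: (4,5.5)→(15,26.5)  cross = 4·26.5 − 15·5.5 = 23.5000; (r_i+r_j)·cross = 19·23.5000 = 446.5000
edge 2: (15,26.5)→(19.5,38)  cross = 15·38 − 19.5·26.5 = 53.2500; (r_i+r_j)·cross = 34.5·53.2500 = 1837.1250
edge 3: (19.5,38)→(12.5,39.5)  cross = 19.5·39.5 − 12.5·38 = 295.2500; (r_i+r_j)·cross = 32·295.2500 = 9448.0000
edge 4: (12.5,39.5)→(8,37.5)  cross = 12.5·37.5 − 8·39.5 = 152.7500; (r_i+r_j)·cross = 20.5·152.7500 = 3131.3750
edge 5: (8,37.5)→(4,16.5)  cross = 8·16.5 − 4·37.5 = -18.0000; (r_i+r_j)·cross = 12·-18.0000 = -216.0000
edge 6: (4,16.5)→(3,8.5)  cross = 4·8.5 − 3·16.5 = -15.5000; (r_i+r_j)·cross = 7·-15.5000 = -108.5000
Σcross = 473.7500 → A = |Σcross|/2 = 236.8750 mm²
Σ(r_i+r_j)·cross = 14416.0000 → first moment M = |Σ|/6 = 2402.6667
R_c = M/A = 2402.6667/236.8750 = 10.1432 mm
θ = 279° = 4.869469 rad
V = θ·R_c·A = 4.869469·10.1432·236.8750 = 11699.710 mm³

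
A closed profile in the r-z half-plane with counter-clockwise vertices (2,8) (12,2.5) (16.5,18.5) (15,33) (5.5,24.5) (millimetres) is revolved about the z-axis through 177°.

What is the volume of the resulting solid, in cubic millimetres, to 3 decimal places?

Volume = 8270.584 mm³

Profile (r,z), 5 vertices: (2,8) (12,2.5) (16.5,18.5) (15,33) (5.5,24.5)
edge 0: (2,8)→(12,2.5)  cross = 2·2.5 − 12·8 = -91.0000; (r_i+r_j)·cross = 14·-91.0000 = -1274.0000
edge 1: (12,2.5)→(16.5,18.5)  cross = 12·18.5 − 16.5·2.5 = 180.7500; (r_i+r_j)·cross = 28.5·180.7500 = 5151.3750
edge 2: (16.5,18.5)→(15,33)  cross = 16.5·33 − 15·18.5 = 267.0000; (r_i+r_j)·cross = 31.5·267.0000 = 8410.5000
edge 3: (15,33)→(5.5,24.5)  cross = 15·24.5 − 5.5·33 = 186.0000; (r_i+r_j)·cross = 20.5·186.0000 = 3813.0000
edge 4: (5.5,24.5)→(2,8)  cross = 5.5·8 − 2·24.5 = -5.0000; (r_i+r_j)·cross = 7.5·-5.0000 = -37.5000
Σcross = 537.7500 → A = |Σcross|/2 = 268.8750 mm²
Σ(r_i+r_j)·cross = 16063.3750 → first moment M = |Σ|/6 = 2677.2292
R_c = M/A = 2677.2292/268.8750 = 9.9572 mm
θ = 177° = 3.089233 rad
V = θ·R_c·A = 3.089233·9.9572·268.8750 = 8270.584 mm³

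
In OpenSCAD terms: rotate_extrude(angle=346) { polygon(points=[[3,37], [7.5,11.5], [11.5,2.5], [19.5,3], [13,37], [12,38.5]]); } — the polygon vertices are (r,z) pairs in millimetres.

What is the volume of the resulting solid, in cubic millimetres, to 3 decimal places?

Volume = 23522.788 mm³

Profile (r,z), 6 vertices: (3,37) (7.5,11.5) (11.5,2.5) (19.5,3) (13,37) (12,38.5)
edge 0: (3,37)→(7.5,11.5)  cross = 3·11.5 − 7.5·37 = -243.0000; (r_i+r_j)·cross = 10.5·-243.0000 = -2551.5000
edge 1: (7.5,11.5)→(11.5,2.5)  cross = 7.5·2.5 − 11.5·11.5 = -113.5000; (r_i+r_j)·cross = 19·-113.5000 = -2156.5000
edge 2: (11.5,2.5)→(19.5,3)  cross = 11.5·3 − 19.5·2.5 = -14.2500; (r_i+r_j)·cross = 31·-14.2500 = -441.7500
edge 3: (19.5,3)→(13,37)  cross = 19.5·37 − 13·3 = 682.5000; (r_i+r_j)·cross = 32.5·682.5000 = 22181.2500
edge 4: (13,37)→(12,38.5)  cross = 13·38.5 − 12·37 = 56.5000; (r_i+r_j)·cross = 25·56.5000 = 1412.5000
edge 5: (12,38.5)→(3,37)  cross = 12·37 − 3·38.5 = 328.5000; (r_i+r_j)·cross = 15·328.5000 = 4927.5000
Σcross = 696.7500 → A = |Σcross|/2 = 348.3750 mm²
Σ(r_i+r_j)·cross = 23371.5000 → first moment M = |Σ|/6 = 3895.2500
R_c = M/A = 3895.2500/348.3750 = 11.1812 mm
θ = 346° = 6.038839 rad
V = θ·R_c·A = 6.038839·11.1812·348.3750 = 23522.788 mm³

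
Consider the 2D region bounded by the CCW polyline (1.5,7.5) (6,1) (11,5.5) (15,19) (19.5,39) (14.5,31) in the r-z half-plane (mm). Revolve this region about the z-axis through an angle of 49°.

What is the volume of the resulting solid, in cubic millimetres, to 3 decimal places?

Volume = 1861.367 mm³

Profile (r,z), 6 vertices: (1.5,7.5) (6,1) (11,5.5) (15,19) (19.5,39) (14.5,31)
edge 0: (1.5,7.5)→(6,1)  cross = 1.5·1 − 6·7.5 = -43.5000; (r_i+r_j)·cross = 7.5·-43.5000 = -326.2500
edge 1: (6,1)→(11,5.5)  cross = 6·5.5 − 11·1 = 22.0000; (r_i+r_j)·cross = 17·22.0000 = 374.0000
edge 2: (11,5.5)→(15,19)  cross = 11·19 − 15·5.5 = 126.5000; (r_i+r_j)·cross = 26·126.5000 = 3289.0000
edge 3: (15,19)→(19.5,39)  cross = 15·39 − 19.5·19 = 214.5000; (r_i+r_j)·cross = 34.5·214.5000 = 7400.2500
edge 4: (19.5,39)→(14.5,31)  cross = 19.5·31 − 14.5·39 = 39.0000; (r_i+r_j)·cross = 34·39.0000 = 1326.0000
edge 5: (14.5,31)→(1.5,7.5)  cross = 14.5·7.5 − 1.5·31 = 62.2500; (r_i+r_j)·cross = 16·62.2500 = 996.0000
Σcross = 420.7500 → A = |Σcross|/2 = 210.3750 mm²
Σ(r_i+r_j)·cross = 13059.0000 → first moment M = |Σ|/6 = 2176.5000
R_c = M/A = 2176.5000/210.3750 = 10.3458 mm
θ = 49° = 0.855211 rad
V = θ·R_c·A = 0.855211·10.3458·210.3750 = 1861.367 mm³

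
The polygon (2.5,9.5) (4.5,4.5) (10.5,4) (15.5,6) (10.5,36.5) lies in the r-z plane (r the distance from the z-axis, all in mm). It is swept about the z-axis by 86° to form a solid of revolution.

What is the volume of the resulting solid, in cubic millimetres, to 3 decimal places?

Profile (r,z), 5 vertices: (2.5,9.5) (4.5,4.5) (10.5,4) (15.5,6) (10.5,36.5)
edge 0: (2.5,9.5)→(4.5,4.5)  cross = 2.5·4.5 − 4.5·9.5 = -31.5000; (r_i+r_j)·cross = 7·-31.5000 = -220.5000
edge 1: (4.5,4.5)→(10.5,4)  cross = 4.5·4 − 10.5·4.5 = -29.2500; (r_i+r_j)·cross = 15·-29.2500 = -438.7500
edge 2: (10.5,4)→(15.5,6)  cross = 10.5·6 − 15.5·4 = 1.0000; (r_i+r_j)·cross = 26·1.0000 = 26.0000
edge 3: (15.5,6)→(10.5,36.5)  cross = 15.5·36.5 − 10.5·6 = 502.7500; (r_i+r_j)·cross = 26·502.7500 = 13071.5000
edge 4: (10.5,36.5)→(2.5,9.5)  cross = 10.5·9.5 − 2.5·36.5 = 8.5000; (r_i+r_j)·cross = 13·8.5000 = 110.5000
Σcross = 451.5000 → A = |Σcross|/2 = 225.7500 mm²
Σ(r_i+r_j)·cross = 12548.7500 → first moment M = |Σ|/6 = 2091.4583
R_c = M/A = 2091.4583/225.7500 = 9.2645 mm
θ = 86° = 1.500983 rad
V = θ·R_c·A = 1.500983·9.2645·225.7500 = 3139.244 mm³

Volume = 3139.244 mm³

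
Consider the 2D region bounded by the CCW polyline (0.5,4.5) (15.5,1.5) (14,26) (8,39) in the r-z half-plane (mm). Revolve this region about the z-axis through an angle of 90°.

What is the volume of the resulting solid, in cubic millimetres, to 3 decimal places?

Volume = 4644.648 mm³

Profile (r,z), 4 vertices: (0.5,4.5) (15.5,1.5) (14,26) (8,39)
edge 0: (0.5,4.5)→(15.5,1.5)  cross = 0.5·1.5 − 15.5·4.5 = -69.0000; (r_i+r_j)·cross = 16·-69.0000 = -1104.0000
edge 1: (15.5,1.5)→(14,26)  cross = 15.5·26 − 14·1.5 = 382.0000; (r_i+r_j)·cross = 29.5·382.0000 = 11269.0000
edge 2: (14,26)→(8,39)  cross = 14·39 − 8·26 = 338.0000; (r_i+r_j)·cross = 22·338.0000 = 7436.0000
edge 3: (8,39)→(0.5,4.5)  cross = 8·4.5 − 0.5·39 = 16.5000; (r_i+r_j)·cross = 8.5·16.5000 = 140.2500
Σcross = 667.5000 → A = |Σcross|/2 = 333.7500 mm²
Σ(r_i+r_j)·cross = 17741.2500 → first moment M = |Σ|/6 = 2956.8750
R_c = M/A = 2956.8750/333.7500 = 8.8596 mm
θ = 90° = 1.570796 rad
V = θ·R_c·A = 1.570796·8.8596·333.7500 = 4644.648 mm³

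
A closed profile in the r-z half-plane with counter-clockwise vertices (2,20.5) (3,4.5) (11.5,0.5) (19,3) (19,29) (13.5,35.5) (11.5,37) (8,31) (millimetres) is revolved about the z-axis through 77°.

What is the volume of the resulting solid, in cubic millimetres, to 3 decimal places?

Profile (r,z), 8 vertices: (2,20.5) (3,4.5) (11.5,0.5) (19,3) (19,29) (13.5,35.5) (11.5,37) (8,31)
edge 0: (2,20.5)→(3,4.5)  cross = 2·4.5 − 3·20.5 = -52.5000; (r_i+r_j)·cross = 5·-52.5000 = -262.5000
edge 1: (3,4.5)→(11.5,0.5)  cross = 3·0.5 − 11.5·4.5 = -50.2500; (r_i+r_j)·cross = 14.5·-50.2500 = -728.6250
edge 2: (11.5,0.5)→(19,3)  cross = 11.5·3 − 19·0.5 = 25.0000; (r_i+r_j)·cross = 30.5·25.0000 = 762.5000
edge 3: (19,3)→(19,29)  cross = 19·29 − 19·3 = 494.0000; (r_i+r_j)·cross = 38·494.0000 = 18772.0000
edge 4: (19,29)→(13.5,35.5)  cross = 19·35.5 − 13.5·29 = 283.0000; (r_i+r_j)·cross = 32.5·283.0000 = 9197.5000
edge 5: (13.5,35.5)→(11.5,37)  cross = 13.5·37 − 11.5·35.5 = 91.2500; (r_i+r_j)·cross = 25·91.2500 = 2281.2500
edge 6: (11.5,37)→(8,31)  cross = 11.5·31 − 8·37 = 60.5000; (r_i+r_j)·cross = 19.5·60.5000 = 1179.7500
edge 7: (8,31)→(2,20.5)  cross = 8·20.5 − 2·31 = 102.0000; (r_i+r_j)·cross = 10·102.0000 = 1020.0000
Σcross = 953.0000 → A = |Σcross|/2 = 476.5000 mm²
Σ(r_i+r_j)·cross = 32221.8750 → first moment M = |Σ|/6 = 5370.3125
R_c = M/A = 5370.3125/476.5000 = 11.2703 mm
θ = 77° = 1.343904 rad
V = θ·R_c·A = 1.343904·11.2703·476.5000 = 7217.182 mm³

Volume = 7217.182 mm³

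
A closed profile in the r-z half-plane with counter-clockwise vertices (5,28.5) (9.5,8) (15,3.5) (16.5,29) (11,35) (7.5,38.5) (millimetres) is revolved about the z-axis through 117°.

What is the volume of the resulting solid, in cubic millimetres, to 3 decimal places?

Volume = 5705.787 mm³

Profile (r,z), 6 vertices: (5,28.5) (9.5,8) (15,3.5) (16.5,29) (11,35) (7.5,38.5)
edge 0: (5,28.5)→(9.5,8)  cross = 5·8 − 9.5·28.5 = -230.7500; (r_i+r_j)·cross = 14.5·-230.7500 = -3345.8750
edge 1: (9.5,8)→(15,3.5)  cross = 9.5·3.5 − 15·8 = -86.7500; (r_i+r_j)·cross = 24.5·-86.7500 = -2125.3750
edge 2: (15,3.5)→(16.5,29)  cross = 15·29 − 16.5·3.5 = 377.2500; (r_i+r_j)·cross = 31.5·377.2500 = 11883.3750
edge 3: (16.5,29)→(11,35)  cross = 16.5·35 − 11·29 = 258.5000; (r_i+r_j)·cross = 27.5·258.5000 = 7108.7500
edge 4: (11,35)→(7.5,38.5)  cross = 11·38.5 − 7.5·35 = 161.0000; (r_i+r_j)·cross = 18.5·161.0000 = 2978.5000
edge 5: (7.5,38.5)→(5,28.5)  cross = 7.5·28.5 − 5·38.5 = 21.2500; (r_i+r_j)·cross = 12.5·21.2500 = 265.6250
Σcross = 500.5000 → A = |Σcross|/2 = 250.2500 mm²
Σ(r_i+r_j)·cross = 16765.0000 → first moment M = |Σ|/6 = 2794.1667
R_c = M/A = 2794.1667/250.2500 = 11.1655 mm
θ = 117° = 2.042035 rad
V = θ·R_c·A = 2.042035·11.1655·250.2500 = 5705.787 mm³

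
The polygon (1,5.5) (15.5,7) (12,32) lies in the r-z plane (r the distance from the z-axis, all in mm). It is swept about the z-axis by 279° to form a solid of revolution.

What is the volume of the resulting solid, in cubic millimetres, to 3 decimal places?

Volume = 8506.049 mm³

Profile (r,z), 3 vertices: (1,5.5) (15.5,7) (12,32)
edge 0: (1,5.5)→(15.5,7)  cross = 1·7 − 15.5·5.5 = -78.2500; (r_i+r_j)·cross = 16.5·-78.2500 = -1291.1250
edge 1: (15.5,7)→(12,32)  cross = 15.5·32 − 12·7 = 412.0000; (r_i+r_j)·cross = 27.5·412.0000 = 11330.0000
edge 2: (12,32)→(1,5.5)  cross = 12·5.5 − 1·32 = 34.0000; (r_i+r_j)·cross = 13·34.0000 = 442.0000
Σcross = 367.7500 → A = |Σcross|/2 = 183.8750 mm²
Σ(r_i+r_j)·cross = 10480.8750 → first moment M = |Σ|/6 = 1746.8125
R_c = M/A = 1746.8125/183.8750 = 9.5000 mm
θ = 279° = 4.869469 rad
V = θ·R_c·A = 4.869469·9.5000·183.8750 = 8506.049 mm³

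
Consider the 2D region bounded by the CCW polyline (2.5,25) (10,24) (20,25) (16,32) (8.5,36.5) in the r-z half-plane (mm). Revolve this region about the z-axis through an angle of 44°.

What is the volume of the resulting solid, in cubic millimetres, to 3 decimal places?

Profile (r,z), 5 vertices: (2.5,25) (10,24) (20,25) (16,32) (8.5,36.5)
edge 0: (2.5,25)→(10,24)  cross = 2.5·24 − 10·25 = -190.0000; (r_i+r_j)·cross = 12.5·-190.0000 = -2375.0000
edge 1: (10,24)→(20,25)  cross = 10·25 − 20·24 = -230.0000; (r_i+r_j)·cross = 30·-230.0000 = -6900.0000
edge 2: (20,25)→(16,32)  cross = 20·32 − 16·25 = 240.0000; (r_i+r_j)·cross = 36·240.0000 = 8640.0000
edge 3: (16,32)→(8.5,36.5)  cross = 16·36.5 − 8.5·32 = 312.0000; (r_i+r_j)·cross = 24.5·312.0000 = 7644.0000
edge 4: (8.5,36.5)→(2.5,25)  cross = 8.5·25 − 2.5·36.5 = 121.2500; (r_i+r_j)·cross = 11·121.2500 = 1333.7500
Σcross = 253.2500 → A = |Σcross|/2 = 126.6250 mm²
Σ(r_i+r_j)·cross = 8342.7500 → first moment M = |Σ|/6 = 1390.4583
R_c = M/A = 1390.4583/126.6250 = 10.9809 mm
θ = 44° = 0.767945 rad
V = θ·R_c·A = 0.767945·10.9809·126.6250 = 1067.795 mm³

Volume = 1067.795 mm³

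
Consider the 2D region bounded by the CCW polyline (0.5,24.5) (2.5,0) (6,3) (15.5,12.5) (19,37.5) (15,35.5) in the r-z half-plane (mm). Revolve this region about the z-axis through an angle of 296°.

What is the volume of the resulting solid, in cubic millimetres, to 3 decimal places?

Volume = 18582.084 mm³

Profile (r,z), 6 vertices: (0.5,24.5) (2.5,0) (6,3) (15.5,12.5) (19,37.5) (15,35.5)
edge 0: (0.5,24.5)→(2.5,0)  cross = 0.5·0 − 2.5·24.5 = -61.2500; (r_i+r_j)·cross = 3·-61.2500 = -183.7500
edge 1: (2.5,0)→(6,3)  cross = 2.5·3 − 6·0 = 7.5000; (r_i+r_j)·cross = 8.5·7.5000 = 63.7500
edge 2: (6,3)→(15.5,12.5)  cross = 6·12.5 − 15.5·3 = 28.5000; (r_i+r_j)·cross = 21.5·28.5000 = 612.7500
edge 3: (15.5,12.5)→(19,37.5)  cross = 15.5·37.5 − 19·12.5 = 343.7500; (r_i+r_j)·cross = 34.5·343.7500 = 11859.3750
edge 4: (19,37.5)→(15,35.5)  cross = 19·35.5 − 15·37.5 = 112.0000; (r_i+r_j)·cross = 34·112.0000 = 3808.0000
edge 5: (15,35.5)→(0.5,24.5)  cross = 15·24.5 − 0.5·35.5 = 349.7500; (r_i+r_j)·cross = 15.5·349.7500 = 5421.1250
Σcross = 780.2500 → A = |Σcross|/2 = 390.1250 mm²
Σ(r_i+r_j)·cross = 21581.2500 → first moment M = |Σ|/6 = 3596.8750
R_c = M/A = 3596.8750/390.1250 = 9.2198 mm
θ = 296° = 5.166175 rad
V = θ·R_c·A = 5.166175·9.2198·390.1250 = 18582.084 mm³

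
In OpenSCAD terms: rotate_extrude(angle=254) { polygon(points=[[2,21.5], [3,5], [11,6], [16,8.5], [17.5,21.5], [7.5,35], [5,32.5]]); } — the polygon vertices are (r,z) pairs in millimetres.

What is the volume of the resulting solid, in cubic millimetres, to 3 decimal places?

Volume = 13388.810 mm³

Profile (r,z), 7 vertices: (2,21.5) (3,5) (11,6) (16,8.5) (17.5,21.5) (7.5,35) (5,32.5)
edge 0: (2,21.5)→(3,5)  cross = 2·5 − 3·21.5 = -54.5000; (r_i+r_j)·cross = 5·-54.5000 = -272.5000
edge 1: (3,5)→(11,6)  cross = 3·6 − 11·5 = -37.0000; (r_i+r_j)·cross = 14·-37.0000 = -518.0000
edge 2: (11,6)→(16,8.5)  cross = 11·8.5 − 16·6 = -2.5000; (r_i+r_j)·cross = 27·-2.5000 = -67.5000
edge 3: (16,8.5)→(17.5,21.5)  cross = 16·21.5 − 17.5·8.5 = 195.2500; (r_i+r_j)·cross = 33.5·195.2500 = 6540.8750
edge 4: (17.5,21.5)→(7.5,35)  cross = 17.5·35 − 7.5·21.5 = 451.2500; (r_i+r_j)·cross = 25·451.2500 = 11281.2500
edge 5: (7.5,35)→(5,32.5)  cross = 7.5·32.5 − 5·35 = 68.7500; (r_i+r_j)·cross = 12.5·68.7500 = 859.3750
edge 6: (5,32.5)→(2,21.5)  cross = 5·21.5 − 2·32.5 = 42.5000; (r_i+r_j)·cross = 7·42.5000 = 297.5000
Σcross = 663.7500 → A = |Σcross|/2 = 331.8750 mm²
Σ(r_i+r_j)·cross = 18121.0000 → first moment M = |Σ|/6 = 3020.1667
R_c = M/A = 3020.1667/331.8750 = 9.1003 mm
θ = 254° = 4.433136 rad
V = θ·R_c·A = 4.433136·9.1003·331.8750 = 13388.810 mm³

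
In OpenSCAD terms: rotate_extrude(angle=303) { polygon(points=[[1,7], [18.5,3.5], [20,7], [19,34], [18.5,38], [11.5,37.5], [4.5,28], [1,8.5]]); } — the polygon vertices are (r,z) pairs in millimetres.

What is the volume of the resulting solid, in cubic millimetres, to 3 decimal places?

Profile (r,z), 8 vertices: (1,7) (18.5,3.5) (20,7) (19,34) (18.5,38) (11.5,37.5) (4.5,28) (1,8.5)
edge 0: (1,7)→(18.5,3.5)  cross = 1·3.5 − 18.5·7 = -126.0000; (r_i+r_j)·cross = 19.5·-126.0000 = -2457.0000
edge 1: (18.5,3.5)→(20,7)  cross = 18.5·7 − 20·3.5 = 59.5000; (r_i+r_j)·cross = 38.5·59.5000 = 2290.7500
edge 2: (20,7)→(19,34)  cross = 20·34 − 19·7 = 547.0000; (r_i+r_j)·cross = 39·547.0000 = 21333.0000
edge 3: (19,34)→(18.5,38)  cross = 19·38 − 18.5·34 = 93.0000; (r_i+r_j)·cross = 37.5·93.0000 = 3487.5000
edge 4: (18.5,38)→(11.5,37.5)  cross = 18.5·37.5 − 11.5·38 = 256.7500; (r_i+r_j)·cross = 30·256.7500 = 7702.5000
edge 5: (11.5,37.5)→(4.5,28)  cross = 11.5·28 − 4.5·37.5 = 153.2500; (r_i+r_j)·cross = 16·153.2500 = 2452.0000
edge 6: (4.5,28)→(1,8.5)  cross = 4.5·8.5 − 1·28 = 10.2500; (r_i+r_j)·cross = 5.5·10.2500 = 56.3750
edge 7: (1,8.5)→(1,7)  cross = 1·7 − 1·8.5 = -1.5000; (r_i+r_j)·cross = 2·-1.5000 = -3.0000
Σcross = 992.2500 → A = |Σcross|/2 = 496.1250 mm²
Σ(r_i+r_j)·cross = 34862.1250 → first moment M = |Σ|/6 = 5810.3542
R_c = M/A = 5810.3542/496.1250 = 11.7115 mm
θ = 303° = 5.288348 rad
V = θ·R_c·A = 5.288348·11.7115·496.1250 = 30727.173 mm³

Volume = 30727.173 mm³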